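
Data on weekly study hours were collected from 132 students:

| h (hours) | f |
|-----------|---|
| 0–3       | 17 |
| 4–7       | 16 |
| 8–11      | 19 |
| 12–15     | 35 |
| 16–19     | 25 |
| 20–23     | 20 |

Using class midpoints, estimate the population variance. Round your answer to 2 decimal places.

Midpoints: 1.5, 5.5, 9.5, 13.5, 17.5, 21.5
n = 132, Σfm = 1634, mean = 12.3788
Σfm² = 25517
Σf(m − x̄)² = Σfm² − (Σfm)²/n = 25517 − 1634²/132 = 5290.0606
Population variance = 5290.0606 / 132 = 40.0762

40.08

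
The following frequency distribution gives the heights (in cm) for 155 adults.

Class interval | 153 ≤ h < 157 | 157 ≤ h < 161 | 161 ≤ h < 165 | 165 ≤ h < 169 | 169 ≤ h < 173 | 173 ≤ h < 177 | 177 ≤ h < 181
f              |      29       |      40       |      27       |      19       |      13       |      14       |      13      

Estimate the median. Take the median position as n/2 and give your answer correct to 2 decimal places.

Cumulative frequencies: 29, 69, 96, 115, 128, 142, 155
n = 155; position = n/2 = 77.5.
This falls in the class 161 ≤ h < 165: L = 161, F = 69, f = 27, h = 4.
Median ≈ 161 + ((77.5 − 69) / 27) × 4 = 162.2593

162.26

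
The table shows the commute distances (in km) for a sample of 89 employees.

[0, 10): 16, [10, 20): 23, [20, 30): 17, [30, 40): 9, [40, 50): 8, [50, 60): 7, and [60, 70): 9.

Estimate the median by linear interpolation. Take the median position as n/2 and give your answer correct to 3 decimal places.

Cumulative frequencies: 16, 39, 56, 65, 73, 80, 89
n = 89; position = n/2 = 44.5.
This falls in the class [20, 30): L = 20, F = 39, f = 17, h = 10.
Median ≈ 20 + ((44.5 − 39) / 17) × 10 = 23.2353

23.235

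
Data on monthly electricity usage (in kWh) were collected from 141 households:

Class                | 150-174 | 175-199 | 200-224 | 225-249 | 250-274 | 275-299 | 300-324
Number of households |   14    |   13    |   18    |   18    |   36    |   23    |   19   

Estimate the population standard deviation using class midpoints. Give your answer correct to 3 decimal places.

45.889

Midpoints: 162, 187, 212, 237, 262, 287, 312
n = 141, Σfm = 34742, mean = 246.3972
Σfm² = 8857254
Σf(m − x̄)² = Σfm² − (Σfm)²/n = 8857254 − 34742²/141 = 296923.7589
Population variance = 296923.7589 / 141 = 2105.8423
Standard deviation = √2105.8423 = 45.8895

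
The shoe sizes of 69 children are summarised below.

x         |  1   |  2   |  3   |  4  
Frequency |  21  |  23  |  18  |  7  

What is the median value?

2

Cumulative frequencies: 21, 44, 62, 69
n = 69, so the median is the value in position (n+1)/2 = 35.
Position 35 falls at value 2.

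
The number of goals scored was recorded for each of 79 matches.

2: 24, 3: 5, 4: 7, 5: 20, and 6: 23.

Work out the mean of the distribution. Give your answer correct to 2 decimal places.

4.16

Values: 2, 3, 4, 5, 6
Σfx = 24×2 + 5×3 + 7×4 + 20×5 + 23×6 = 329
n = Σf = 79
Mean = 329 / 79 = 4.1646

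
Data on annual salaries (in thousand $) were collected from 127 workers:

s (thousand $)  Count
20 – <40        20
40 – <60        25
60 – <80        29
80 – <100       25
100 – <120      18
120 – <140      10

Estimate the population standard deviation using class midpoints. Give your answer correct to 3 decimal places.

Midpoints: 30, 50, 70, 90, 110, 130
n = 127, Σfm = 9410, mean = 74.0945
Σfm² = 811900
Σf(m − x̄)² = Σfm² − (Σfm)²/n = 811900 − 9410²/127 = 114670.8661
Population variance = 114670.8661 / 127 = 902.9202
Standard deviation = √902.9202 = 30.0486

30.049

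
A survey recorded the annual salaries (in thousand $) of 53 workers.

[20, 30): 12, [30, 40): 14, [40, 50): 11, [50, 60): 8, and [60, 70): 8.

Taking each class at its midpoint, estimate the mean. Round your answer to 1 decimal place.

42.4

Midpoints: 25, 35, 45, 55, 65
Σfm = 12×25 + 14×35 + 11×45 + 8×55 + 8×65 = 2245
n = Σf = 53
Mean = 2245 / 53 = 42.3585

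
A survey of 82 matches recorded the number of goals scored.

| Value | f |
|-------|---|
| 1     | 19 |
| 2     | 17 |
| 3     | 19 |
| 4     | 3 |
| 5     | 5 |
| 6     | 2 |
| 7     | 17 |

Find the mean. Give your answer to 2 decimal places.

Values: 1, 2, 3, 4, 5, 6, 7
Σfx = 19×1 + 17×2 + 19×3 + 3×4 + 5×5 + 2×6 + 17×7 = 278
n = Σf = 82
Mean = 278 / 82 = 3.3902

3.39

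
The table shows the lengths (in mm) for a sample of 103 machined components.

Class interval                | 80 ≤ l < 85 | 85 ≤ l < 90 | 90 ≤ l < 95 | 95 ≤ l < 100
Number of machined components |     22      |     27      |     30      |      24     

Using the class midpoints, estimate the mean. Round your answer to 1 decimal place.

90.2

Midpoints: 82.5, 87.5, 92.5, 97.5
Σfm = 22×82.5 + 27×87.5 + 30×92.5 + 24×97.5 = 9292.5
n = Σf = 103
Mean = 9292.5 / 103 = 90.2184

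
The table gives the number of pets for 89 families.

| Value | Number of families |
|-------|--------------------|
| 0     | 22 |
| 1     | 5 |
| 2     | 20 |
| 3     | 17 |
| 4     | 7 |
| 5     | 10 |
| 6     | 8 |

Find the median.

2

Cumulative frequencies: 22, 27, 47, 64, 71, 81, 89
n = 89, so the median is the value in position (n+1)/2 = 45.
Position 45 falls at value 2.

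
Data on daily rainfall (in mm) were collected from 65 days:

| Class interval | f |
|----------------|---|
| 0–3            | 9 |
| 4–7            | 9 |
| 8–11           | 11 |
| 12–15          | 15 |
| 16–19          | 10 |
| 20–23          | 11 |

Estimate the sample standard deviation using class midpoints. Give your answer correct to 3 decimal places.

6.579

Midpoints: 1.5, 5.5, 9.5, 13.5, 17.5, 21.5
n = 65, Σfm = 781.5, mean = 12.0231
Σfm² = 12166.25
Σf(m − x̄)² = Σfm² − (Σfm)²/n = 12166.25 − 781.5²/65 = 2770.2154
Sample variance = 2770.2154 / 64 = 43.2846
Standard deviation = √43.2846 = 6.5791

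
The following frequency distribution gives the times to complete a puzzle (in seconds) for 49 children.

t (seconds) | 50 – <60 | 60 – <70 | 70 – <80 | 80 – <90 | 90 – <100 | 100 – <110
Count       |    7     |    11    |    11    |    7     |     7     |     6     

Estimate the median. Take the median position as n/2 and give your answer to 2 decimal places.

Cumulative frequencies: 7, 18, 29, 36, 43, 49
n = 49; position = n/2 = 24.5.
This falls in the class 70 – <80: L = 70, F = 18, f = 11, h = 10.
Median ≈ 70 + ((24.5 − 18) / 11) × 10 = 75.9091

75.91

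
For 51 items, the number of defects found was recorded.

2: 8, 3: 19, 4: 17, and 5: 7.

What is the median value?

3

Cumulative frequencies: 8, 27, 44, 51
n = 51, so the median is the value in position (n+1)/2 = 26.
Position 26 falls at value 3.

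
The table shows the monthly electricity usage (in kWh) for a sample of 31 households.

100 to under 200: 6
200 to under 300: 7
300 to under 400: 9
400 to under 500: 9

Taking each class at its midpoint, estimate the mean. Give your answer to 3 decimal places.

317.742

Midpoints: 150, 250, 350, 450
Σfm = 6×150 + 7×250 + 9×350 + 9×450 = 9850
n = Σf = 31
Mean = 9850 / 31 = 317.7419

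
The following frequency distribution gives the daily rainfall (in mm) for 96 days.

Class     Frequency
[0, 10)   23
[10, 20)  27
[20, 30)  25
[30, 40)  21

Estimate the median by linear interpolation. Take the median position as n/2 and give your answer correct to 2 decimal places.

Cumulative frequencies: 23, 50, 75, 96
n = 96; position = n/2 = 48.
This falls in the class [10, 20): L = 10, F = 23, f = 27, h = 10.
Median ≈ 10 + ((48 − 23) / 27) × 10 = 19.2593

19.26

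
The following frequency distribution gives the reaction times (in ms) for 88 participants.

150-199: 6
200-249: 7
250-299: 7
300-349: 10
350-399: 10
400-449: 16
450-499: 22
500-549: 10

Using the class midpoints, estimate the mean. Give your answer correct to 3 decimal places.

386.432

Midpoints: 174.5, 224.5, 274.5, 324.5, 374.5, 424.5, 474.5, 524.5
Σfm = 6×174.5 + 7×224.5 + 7×274.5 + 10×324.5 + 10×374.5 + 16×424.5 + 22×474.5 + 10×524.5 = 34006
n = Σf = 88
Mean = 34006 / 88 = 386.4318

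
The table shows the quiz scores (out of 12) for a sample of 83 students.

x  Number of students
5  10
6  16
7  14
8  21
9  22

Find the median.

8

Cumulative frequencies: 10, 26, 40, 61, 83
n = 83, so the median is the value in position (n+1)/2 = 42.
Position 42 falls at value 8.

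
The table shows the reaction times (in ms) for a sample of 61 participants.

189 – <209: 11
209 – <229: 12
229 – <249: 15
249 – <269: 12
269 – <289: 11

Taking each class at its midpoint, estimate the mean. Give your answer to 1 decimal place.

239.0

Midpoints: 199, 219, 239, 259, 279
Σfm = 11×199 + 12×219 + 15×239 + 12×259 + 11×279 = 14579
n = Σf = 61
Mean = 14579 / 61 = 239.0000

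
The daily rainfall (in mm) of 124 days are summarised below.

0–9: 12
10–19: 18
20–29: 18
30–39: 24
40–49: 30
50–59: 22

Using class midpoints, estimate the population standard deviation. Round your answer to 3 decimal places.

15.911

Midpoints: 4.5, 14.5, 24.5, 34.5, 44.5, 54.5
n = 124, Σfm = 4118, mean = 33.2097
Σfm² = 168151
Σf(m − x̄)² = Σfm² − (Σfm)²/n = 168151 − 4118²/124 = 31393.5484
Population variance = 31393.5484 / 124 = 253.1738
Standard deviation = √253.1738 = 15.9114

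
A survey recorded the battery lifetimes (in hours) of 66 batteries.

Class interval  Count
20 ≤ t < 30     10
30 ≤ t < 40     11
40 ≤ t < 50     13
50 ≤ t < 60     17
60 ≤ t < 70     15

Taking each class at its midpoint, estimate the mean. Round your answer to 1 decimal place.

Midpoints: 25, 35, 45, 55, 65
Σfm = 10×25 + 11×35 + 13×45 + 17×55 + 15×65 = 3130
n = Σf = 66
Mean = 3130 / 66 = 47.4242

47.4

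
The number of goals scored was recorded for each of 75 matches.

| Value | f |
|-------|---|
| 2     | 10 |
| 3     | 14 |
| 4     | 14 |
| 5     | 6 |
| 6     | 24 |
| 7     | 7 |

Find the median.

4

Cumulative frequencies: 10, 24, 38, 44, 68, 75
n = 75, so the median is the value in position (n+1)/2 = 38.
Position 38 falls at value 4.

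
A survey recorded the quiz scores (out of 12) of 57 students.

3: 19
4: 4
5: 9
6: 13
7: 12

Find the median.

Cumulative frequencies: 19, 23, 32, 45, 57
n = 57, so the median is the value in position (n+1)/2 = 29.
Position 29 falls at value 5.

5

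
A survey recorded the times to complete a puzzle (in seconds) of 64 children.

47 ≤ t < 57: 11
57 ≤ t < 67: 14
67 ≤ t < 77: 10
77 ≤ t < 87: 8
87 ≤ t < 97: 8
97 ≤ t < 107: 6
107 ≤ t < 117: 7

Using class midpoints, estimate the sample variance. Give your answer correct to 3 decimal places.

Midpoints: 52, 62, 72, 82, 92, 102, 112
n = 64, Σfm = 4948, mean = 77.3125
Σfm² = 407136
Σf(m − x̄)² = Σfm² − (Σfm)²/n = 407136 − 4948²/64 = 24593.7500
Sample variance = 24593.7500 / 63 = 390.3770

390.377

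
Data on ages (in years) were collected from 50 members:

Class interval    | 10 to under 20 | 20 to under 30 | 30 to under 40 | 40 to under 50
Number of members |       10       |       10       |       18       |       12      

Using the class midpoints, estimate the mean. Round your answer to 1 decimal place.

31.4

Midpoints: 15, 25, 35, 45
Σfm = 10×15 + 10×25 + 18×35 + 12×45 = 1570
n = Σf = 50
Mean = 1570 / 50 = 31.4000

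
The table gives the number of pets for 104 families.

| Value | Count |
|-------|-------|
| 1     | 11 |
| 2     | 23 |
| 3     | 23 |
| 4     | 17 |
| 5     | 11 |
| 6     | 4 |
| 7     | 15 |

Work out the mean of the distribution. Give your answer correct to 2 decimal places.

3.63

Values: 1, 2, 3, 4, 5, 6, 7
Σfx = 11×1 + 23×2 + 23×3 + 17×4 + 11×5 + 4×6 + 15×7 = 378
n = Σf = 104
Mean = 378 / 104 = 3.6346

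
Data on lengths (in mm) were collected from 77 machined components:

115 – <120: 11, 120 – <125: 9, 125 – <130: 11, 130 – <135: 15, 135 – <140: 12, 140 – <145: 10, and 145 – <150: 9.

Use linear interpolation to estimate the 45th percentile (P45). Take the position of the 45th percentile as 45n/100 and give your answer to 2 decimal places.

Cumulative frequencies: 11, 20, 31, 46, 58, 68, 77
n = 77; position = 45n/100 = 34.65.
This falls in the class 130 – <135: L = 130, F = 31, f = 15, h = 5.
45th percentile ≈ 130 + ((34.65 − 31) / 15) × 5 = 131.2167

131.22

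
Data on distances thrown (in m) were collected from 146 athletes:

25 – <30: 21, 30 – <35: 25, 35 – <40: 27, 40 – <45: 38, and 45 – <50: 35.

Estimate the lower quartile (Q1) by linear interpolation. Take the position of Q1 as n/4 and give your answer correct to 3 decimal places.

Cumulative frequencies: 21, 46, 73, 111, 146
n = 146; position = n/4 = 36.5.
This falls in the class 30 – <35: L = 30, F = 21, f = 25, h = 5.
Lower quartile ≈ 30 + ((36.5 − 21) / 25) × 5 = 33.1000

33.100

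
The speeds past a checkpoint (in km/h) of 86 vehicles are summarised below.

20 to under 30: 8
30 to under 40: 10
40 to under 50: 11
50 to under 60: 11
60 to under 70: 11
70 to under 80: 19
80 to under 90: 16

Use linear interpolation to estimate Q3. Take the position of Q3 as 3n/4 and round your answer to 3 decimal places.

77.105

Cumulative frequencies: 8, 18, 29, 40, 51, 70, 86
n = 86; position = 3n/4 = 64.5.
This falls in the class 70 to under 80: L = 70, F = 51, f = 19, h = 10.
Upper quartile ≈ 70 + ((64.5 − 51) / 19) × 10 = 77.1053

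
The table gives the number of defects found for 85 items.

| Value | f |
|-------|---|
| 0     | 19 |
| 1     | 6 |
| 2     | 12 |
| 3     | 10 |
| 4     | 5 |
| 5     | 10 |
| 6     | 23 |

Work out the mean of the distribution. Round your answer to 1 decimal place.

3.2

Values: 0, 1, 2, 3, 4, 5, 6
Σfx = 19×0 + 6×1 + 12×2 + 10×3 + 5×4 + 10×5 + 23×6 = 268
n = Σf = 85
Mean = 268 / 85 = 3.1529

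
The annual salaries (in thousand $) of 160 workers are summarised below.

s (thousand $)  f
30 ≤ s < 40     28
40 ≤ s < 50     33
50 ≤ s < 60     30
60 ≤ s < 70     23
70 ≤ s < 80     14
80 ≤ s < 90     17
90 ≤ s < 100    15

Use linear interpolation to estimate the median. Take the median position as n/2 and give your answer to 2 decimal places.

56.33

Cumulative frequencies: 28, 61, 91, 114, 128, 145, 160
n = 160; position = n/2 = 80.
This falls in the class 50 ≤ s < 60: L = 50, F = 61, f = 30, h = 10.
Median ≈ 50 + ((80 − 61) / 30) × 10 = 56.3333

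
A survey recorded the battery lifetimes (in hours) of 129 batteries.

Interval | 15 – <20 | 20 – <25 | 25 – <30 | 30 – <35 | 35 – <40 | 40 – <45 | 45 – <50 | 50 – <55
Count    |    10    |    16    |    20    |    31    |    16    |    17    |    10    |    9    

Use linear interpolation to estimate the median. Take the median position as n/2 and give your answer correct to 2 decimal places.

32.98

Cumulative frequencies: 10, 26, 46, 77, 93, 110, 120, 129
n = 129; position = n/2 = 64.5.
This falls in the class 30 – <35: L = 30, F = 46, f = 31, h = 5.
Median ≈ 30 + ((64.5 − 46) / 31) × 5 = 32.9839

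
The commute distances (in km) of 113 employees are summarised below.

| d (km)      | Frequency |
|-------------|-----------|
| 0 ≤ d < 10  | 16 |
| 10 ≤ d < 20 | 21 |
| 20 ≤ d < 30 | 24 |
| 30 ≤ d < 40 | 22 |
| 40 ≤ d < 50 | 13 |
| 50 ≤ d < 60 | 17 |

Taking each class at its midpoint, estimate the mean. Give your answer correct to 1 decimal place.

Midpoints: 5, 15, 25, 35, 45, 55
Σfm = 16×5 + 21×15 + 24×25 + 22×35 + 13×45 + 17×55 = 3285
n = Σf = 113
Mean = 3285 / 113 = 29.0708

29.1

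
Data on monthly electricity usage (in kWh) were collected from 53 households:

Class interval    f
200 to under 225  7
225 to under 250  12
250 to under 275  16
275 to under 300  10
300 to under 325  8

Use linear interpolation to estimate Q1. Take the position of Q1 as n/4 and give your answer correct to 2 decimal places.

238.02

Cumulative frequencies: 7, 19, 35, 45, 53
n = 53; position = n/4 = 13.25.
This falls in the class 225 to under 250: L = 225, F = 7, f = 12, h = 25.
Lower quartile ≈ 225 + ((13.25 − 7) / 12) × 25 = 238.0208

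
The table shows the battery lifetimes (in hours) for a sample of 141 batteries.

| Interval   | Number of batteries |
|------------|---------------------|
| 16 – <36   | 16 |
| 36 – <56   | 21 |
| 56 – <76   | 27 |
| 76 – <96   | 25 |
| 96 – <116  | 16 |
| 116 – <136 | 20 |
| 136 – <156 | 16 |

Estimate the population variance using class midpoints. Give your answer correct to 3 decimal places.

Midpoints: 26, 46, 66, 86, 106, 126, 146
n = 141, Σfm = 11866, mean = 84.1560
Σfm² = 1196116
Σf(m − x̄)² = Σfm² − (Σfm)²/n = 1196116 − 11866²/141 = 197520.5674
Population variance = 197520.5674 / 141 = 1400.8551

1400.855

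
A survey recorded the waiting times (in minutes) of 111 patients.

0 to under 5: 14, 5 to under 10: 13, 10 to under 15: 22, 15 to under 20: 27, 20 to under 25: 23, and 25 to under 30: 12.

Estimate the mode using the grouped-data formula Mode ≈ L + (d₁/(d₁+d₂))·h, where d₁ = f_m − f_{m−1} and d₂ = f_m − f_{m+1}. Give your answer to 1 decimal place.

17.8

Modal class: 15 to under 20 (highest frequency 27).
d₁ = 27 − 22 = 5, d₂ = 27 − 23 = 4
Mode ≈ 15 + (5/(5+4)) × 5 = 15 + 2.7778 = 17.7778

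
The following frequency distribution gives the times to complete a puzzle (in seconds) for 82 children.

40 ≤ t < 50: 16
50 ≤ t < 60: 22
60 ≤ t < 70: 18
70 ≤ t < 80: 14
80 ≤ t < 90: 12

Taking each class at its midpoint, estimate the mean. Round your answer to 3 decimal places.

Midpoints: 45, 55, 65, 75, 85
Σfm = 16×45 + 22×55 + 18×65 + 14×75 + 12×85 = 5170
n = Σf = 82
Mean = 5170 / 82 = 63.0488

63.049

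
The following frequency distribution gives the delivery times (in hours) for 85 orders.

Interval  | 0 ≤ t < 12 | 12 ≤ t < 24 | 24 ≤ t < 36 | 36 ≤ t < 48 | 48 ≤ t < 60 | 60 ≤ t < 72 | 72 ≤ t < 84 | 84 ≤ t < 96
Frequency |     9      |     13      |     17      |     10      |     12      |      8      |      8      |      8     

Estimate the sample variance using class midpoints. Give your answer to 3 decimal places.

Midpoints: 6, 18, 30, 42, 54, 66, 78, 90
n = 85, Σfm = 3738, mean = 43.9765
Σfm² = 220788
Σf(m − x̄)² = Σfm² − (Σfm)²/n = 220788 − 3738²/85 = 56403.9529
Sample variance = 56403.9529 / 84 = 671.4756

671.476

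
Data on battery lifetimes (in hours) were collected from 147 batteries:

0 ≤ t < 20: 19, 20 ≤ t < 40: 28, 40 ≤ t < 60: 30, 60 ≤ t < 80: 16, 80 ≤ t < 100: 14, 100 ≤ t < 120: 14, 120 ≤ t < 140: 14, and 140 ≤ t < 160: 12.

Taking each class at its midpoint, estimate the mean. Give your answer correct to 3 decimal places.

Midpoints: 10, 30, 50, 70, 90, 110, 130, 150
Σfm = 19×10 + 28×30 + 30×50 + 16×70 + 14×90 + 14×110 + 14×130 + 12×150 = 10070
n = Σf = 147
Mean = 10070 / 147 = 68.5034

68.503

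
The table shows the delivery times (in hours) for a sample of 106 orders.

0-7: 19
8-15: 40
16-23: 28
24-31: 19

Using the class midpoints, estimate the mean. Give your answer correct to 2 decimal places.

Midpoints: 3.5, 11.5, 19.5, 27.5
Σfm = 19×3.5 + 40×11.5 + 28×19.5 + 19×27.5 = 1595
n = Σf = 106
Mean = 1595 / 106 = 15.0472

15.05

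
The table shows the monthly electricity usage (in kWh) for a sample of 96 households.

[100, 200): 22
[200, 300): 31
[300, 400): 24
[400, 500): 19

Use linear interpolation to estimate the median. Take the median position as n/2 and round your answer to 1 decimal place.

283.9

Cumulative frequencies: 22, 53, 77, 96
n = 96; position = n/2 = 48.
This falls in the class [200, 300): L = 200, F = 22, f = 31, h = 100.
Median ≈ 200 + ((48 − 22) / 31) × 100 = 283.8710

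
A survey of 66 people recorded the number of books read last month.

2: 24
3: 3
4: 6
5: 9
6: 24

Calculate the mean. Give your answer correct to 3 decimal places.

Values: 2, 3, 4, 5, 6
Σfx = 24×2 + 3×3 + 6×4 + 9×5 + 24×6 = 270
n = Σf = 66
Mean = 270 / 66 = 4.0909

4.091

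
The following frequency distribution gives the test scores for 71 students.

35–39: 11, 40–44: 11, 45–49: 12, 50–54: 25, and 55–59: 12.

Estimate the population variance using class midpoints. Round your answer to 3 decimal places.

Midpoints: 37, 42, 47, 52, 57
n = 71, Σfm = 3417, mean = 48.1268
Σfm² = 167559
Σf(m − x̄)² = Σfm² − (Σfm)²/n = 167559 − 3417²/71 = 3109.8592
Population variance = 3109.8592 / 71 = 43.8008

43.801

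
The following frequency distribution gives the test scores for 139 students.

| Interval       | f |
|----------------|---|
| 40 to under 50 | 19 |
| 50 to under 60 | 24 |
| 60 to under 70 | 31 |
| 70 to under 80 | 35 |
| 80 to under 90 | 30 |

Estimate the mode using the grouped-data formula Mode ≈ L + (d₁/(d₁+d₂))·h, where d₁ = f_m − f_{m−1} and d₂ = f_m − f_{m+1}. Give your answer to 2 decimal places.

Modal class: 70 to under 80 (highest frequency 35).
d₁ = 35 − 31 = 4, d₂ = 35 − 30 = 5
Mode ≈ 70 + (4/(4+5)) × 10 = 70 + 4.4444 = 74.4444

74.44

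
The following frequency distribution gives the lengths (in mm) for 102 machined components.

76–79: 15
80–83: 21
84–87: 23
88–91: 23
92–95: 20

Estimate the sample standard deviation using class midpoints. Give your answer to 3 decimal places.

5.378

Midpoints: 77.5, 81.5, 85.5, 89.5, 93.5
n = 102, Σfm = 8769, mean = 85.9706
Σfm² = 756797.5
Σf(m − x̄)² = Σfm² − (Σfm)²/n = 756797.5 − 8769²/102 = 2921.4118
Sample variance = 2921.4118 / 101 = 28.9249
Standard deviation = √28.9249 = 5.3782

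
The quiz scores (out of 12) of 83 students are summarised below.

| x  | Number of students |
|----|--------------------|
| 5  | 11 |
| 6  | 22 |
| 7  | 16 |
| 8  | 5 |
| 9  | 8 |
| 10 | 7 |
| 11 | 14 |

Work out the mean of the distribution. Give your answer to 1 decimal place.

Values: 5, 6, 7, 8, 9, 10, 11
Σfx = 11×5 + 22×6 + 16×7 + 5×8 + 8×9 + 7×10 + 14×11 = 635
n = Σf = 83
Mean = 635 / 83 = 7.6506

7.7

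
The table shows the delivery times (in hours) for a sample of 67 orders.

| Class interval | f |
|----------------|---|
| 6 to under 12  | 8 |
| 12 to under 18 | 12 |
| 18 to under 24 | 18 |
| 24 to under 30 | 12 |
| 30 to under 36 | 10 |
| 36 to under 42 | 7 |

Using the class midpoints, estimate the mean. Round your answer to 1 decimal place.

Midpoints: 9, 15, 21, 27, 33, 39
Σfm = 8×9 + 12×15 + 18×21 + 12×27 + 10×33 + 7×39 = 1557
n = Σf = 67
Mean = 1557 / 67 = 23.2388

23.2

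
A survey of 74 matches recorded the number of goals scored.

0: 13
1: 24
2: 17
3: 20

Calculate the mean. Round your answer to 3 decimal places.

Values: 0, 1, 2, 3
Σfx = 13×0 + 24×1 + 17×2 + 20×3 = 118
n = Σf = 74
Mean = 118 / 74 = 1.5946

1.595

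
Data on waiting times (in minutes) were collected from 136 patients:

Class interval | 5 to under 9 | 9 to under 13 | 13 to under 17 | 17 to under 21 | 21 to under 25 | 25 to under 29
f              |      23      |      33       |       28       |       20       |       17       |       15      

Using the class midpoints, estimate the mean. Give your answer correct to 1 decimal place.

Midpoints: 7, 11, 15, 19, 23, 27
Σfm = 23×7 + 33×11 + 28×15 + 20×19 + 17×23 + 15×27 = 2120
n = Σf = 136
Mean = 2120 / 136 = 15.5882

15.6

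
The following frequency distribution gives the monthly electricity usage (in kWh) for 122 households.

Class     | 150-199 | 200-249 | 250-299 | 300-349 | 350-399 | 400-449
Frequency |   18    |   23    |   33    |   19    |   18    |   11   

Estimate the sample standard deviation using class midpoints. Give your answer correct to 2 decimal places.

Midpoints: 174.5, 224.5, 274.5, 324.5, 374.5, 424.5
n = 122, Σfm = 34939, mean = 286.3852
Σfm² = 10701280.5
Σf(m − x̄)² = Σfm² − (Σfm)²/n = 10701280.5 − 34939²/122 = 695266.3934
Sample variance = 695266.3934 / 121 = 5746.0033
Standard deviation = √5746.0033 = 75.8024

75.80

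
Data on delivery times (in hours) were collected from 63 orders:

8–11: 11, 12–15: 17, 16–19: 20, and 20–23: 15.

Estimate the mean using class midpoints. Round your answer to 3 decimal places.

15.976

Midpoints: 9.5, 13.5, 17.5, 21.5
Σfm = 11×9.5 + 17×13.5 + 20×17.5 + 15×21.5 = 1006.5
n = Σf = 63
Mean = 1006.5 / 63 = 15.9762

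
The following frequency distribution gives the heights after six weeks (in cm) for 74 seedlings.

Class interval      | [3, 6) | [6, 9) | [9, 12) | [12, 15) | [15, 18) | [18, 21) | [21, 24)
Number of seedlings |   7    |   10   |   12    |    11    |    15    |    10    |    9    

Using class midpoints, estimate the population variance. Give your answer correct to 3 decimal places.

Midpoints: 4.5, 7.5, 10.5, 13.5, 16.5, 19.5, 22.5
n = 74, Σfm = 1026, mean = 13.8649
Σfm² = 16474.5
Σf(m − x̄)² = Σfm² − (Σfm)²/n = 16474.5 − 1026²/74 = 2249.1486
Population variance = 2249.1486 / 74 = 30.3939

30.394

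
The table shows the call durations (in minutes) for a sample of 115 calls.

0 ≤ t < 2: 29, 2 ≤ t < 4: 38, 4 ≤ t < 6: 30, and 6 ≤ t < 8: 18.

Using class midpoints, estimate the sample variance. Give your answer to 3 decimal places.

4.179

Midpoints: 1, 3, 5, 7
n = 115, Σfm = 419, mean = 3.6435
Σfm² = 2003
Σf(m − x̄)² = Σfm² − (Σfm)²/n = 2003 − 419²/115 = 476.3826
Sample variance = 476.3826 / 114 = 4.1788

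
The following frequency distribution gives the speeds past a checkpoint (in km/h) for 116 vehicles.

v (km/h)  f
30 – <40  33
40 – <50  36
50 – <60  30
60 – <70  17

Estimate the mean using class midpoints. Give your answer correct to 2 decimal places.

47.67

Midpoints: 35, 45, 55, 65
Σfm = 33×35 + 36×45 + 30×55 + 17×65 = 5530
n = Σf = 116
Mean = 5530 / 116 = 47.6724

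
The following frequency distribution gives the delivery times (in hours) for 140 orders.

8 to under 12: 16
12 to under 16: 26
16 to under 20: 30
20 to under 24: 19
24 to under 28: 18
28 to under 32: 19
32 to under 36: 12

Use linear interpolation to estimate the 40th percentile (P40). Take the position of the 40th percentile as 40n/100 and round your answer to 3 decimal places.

Cumulative frequencies: 16, 42, 72, 91, 109, 128, 140
n = 140; position = 40n/100 = 56.
This falls in the class 16 to under 20: L = 16, F = 42, f = 30, h = 4.
40th percentile ≈ 16 + ((56 − 42) / 30) × 4 = 17.8667

17.867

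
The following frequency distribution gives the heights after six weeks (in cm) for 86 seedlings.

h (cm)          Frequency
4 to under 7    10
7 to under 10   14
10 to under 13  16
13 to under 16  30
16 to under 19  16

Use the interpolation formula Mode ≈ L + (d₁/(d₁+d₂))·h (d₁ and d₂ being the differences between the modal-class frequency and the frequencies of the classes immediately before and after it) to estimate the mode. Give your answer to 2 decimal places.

Modal class: 13 to under 16 (highest frequency 30).
d₁ = 30 − 16 = 14, d₂ = 30 − 16 = 14
Mode ≈ 13 + (14/(14+14)) × 3 = 13 + 1.5000 = 14.5000

14.50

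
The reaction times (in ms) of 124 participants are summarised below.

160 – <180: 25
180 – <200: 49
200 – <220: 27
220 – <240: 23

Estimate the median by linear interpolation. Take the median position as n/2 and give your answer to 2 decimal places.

Cumulative frequencies: 25, 74, 101, 124
n = 124; position = n/2 = 62.
This falls in the class 180 – <200: L = 180, F = 25, f = 49, h = 20.
Median ≈ 180 + ((62 − 25) / 49) × 20 = 195.1020

195.10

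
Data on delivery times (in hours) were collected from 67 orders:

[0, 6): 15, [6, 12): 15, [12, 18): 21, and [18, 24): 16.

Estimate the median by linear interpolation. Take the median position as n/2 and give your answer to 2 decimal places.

Cumulative frequencies: 15, 30, 51, 67
n = 67; position = n/2 = 33.5.
This falls in the class [12, 18): L = 12, F = 30, f = 21, h = 6.
Median ≈ 12 + ((33.5 − 30) / 21) × 6 = 13.0000

13.00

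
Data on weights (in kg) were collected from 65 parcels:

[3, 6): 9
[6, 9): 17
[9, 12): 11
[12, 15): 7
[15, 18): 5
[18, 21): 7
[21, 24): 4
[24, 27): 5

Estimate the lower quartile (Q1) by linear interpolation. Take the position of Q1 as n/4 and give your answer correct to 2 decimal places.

Cumulative frequencies: 9, 26, 37, 44, 49, 56, 60, 65
n = 65; position = n/4 = 16.25.
This falls in the class [6, 9): L = 6, F = 9, f = 17, h = 3.
Lower quartile ≈ 6 + ((16.25 − 9) / 17) × 3 = 7.2794

7.28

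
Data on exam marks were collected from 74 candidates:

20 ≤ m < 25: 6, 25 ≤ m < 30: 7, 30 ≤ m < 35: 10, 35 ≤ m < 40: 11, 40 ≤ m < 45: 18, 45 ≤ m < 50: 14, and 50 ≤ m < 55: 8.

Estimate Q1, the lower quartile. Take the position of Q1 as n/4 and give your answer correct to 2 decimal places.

32.75

Cumulative frequencies: 6, 13, 23, 34, 52, 66, 74
n = 74; position = n/4 = 18.5.
This falls in the class 30 ≤ m < 35: L = 30, F = 13, f = 10, h = 5.
Lower quartile ≈ 30 + ((18.5 − 13) / 10) × 5 = 32.7500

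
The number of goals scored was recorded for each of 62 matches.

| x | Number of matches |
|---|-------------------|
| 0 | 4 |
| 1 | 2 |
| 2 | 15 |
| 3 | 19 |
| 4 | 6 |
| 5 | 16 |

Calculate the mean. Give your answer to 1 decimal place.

3.1

Values: 0, 1, 2, 3, 4, 5
Σfx = 4×0 + 2×1 + 15×2 + 19×3 + 6×4 + 16×5 = 193
n = Σf = 62
Mean = 193 / 62 = 3.1129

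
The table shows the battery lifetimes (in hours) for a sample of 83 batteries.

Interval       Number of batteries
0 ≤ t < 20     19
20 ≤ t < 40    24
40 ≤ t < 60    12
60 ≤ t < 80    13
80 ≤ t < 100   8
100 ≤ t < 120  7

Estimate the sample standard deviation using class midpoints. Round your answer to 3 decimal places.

31.720

Midpoints: 10, 30, 50, 70, 90, 110
n = 83, Σfm = 3910, mean = 47.1084
Σfm² = 266700
Σf(m − x̄)² = Σfm² − (Σfm)²/n = 266700 − 3910²/83 = 82506.0241
Sample variance = 82506.0241 / 82 = 1006.1710
Standard deviation = √1006.1710 = 31.7202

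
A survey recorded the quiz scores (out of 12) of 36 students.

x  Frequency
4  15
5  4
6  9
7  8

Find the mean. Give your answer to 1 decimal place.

Values: 4, 5, 6, 7
Σfx = 15×4 + 4×5 + 9×6 + 8×7 = 190
n = Σf = 36
Mean = 190 / 36 = 5.2778

5.3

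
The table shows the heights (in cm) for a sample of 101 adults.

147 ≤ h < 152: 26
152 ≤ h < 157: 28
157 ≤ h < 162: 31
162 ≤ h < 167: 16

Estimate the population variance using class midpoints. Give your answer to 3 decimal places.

26.595

Midpoints: 149.5, 154.5, 159.5, 164.5
n = 101, Σfm = 15789.5, mean = 156.3317
Σfm² = 2471085.25
Σf(m − x̄)² = Σfm² − (Σfm)²/n = 2471085.25 − 15789.5²/101 = 2686.1386
Population variance = 2686.1386 / 101 = 26.5954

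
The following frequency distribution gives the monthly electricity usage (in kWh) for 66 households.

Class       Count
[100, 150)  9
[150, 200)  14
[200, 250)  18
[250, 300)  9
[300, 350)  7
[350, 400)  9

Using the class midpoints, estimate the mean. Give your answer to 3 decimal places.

Midpoints: 125, 175, 225, 275, 325, 375
Σfm = 9×125 + 14×175 + 18×225 + 9×275 + 7×325 + 9×375 = 15750
n = Σf = 66
Mean = 15750 / 66 = 238.6364

238.636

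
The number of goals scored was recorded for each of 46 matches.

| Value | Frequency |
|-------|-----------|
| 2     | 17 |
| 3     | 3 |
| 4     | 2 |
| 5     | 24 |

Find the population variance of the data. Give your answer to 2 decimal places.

Values: 2, 3, 4, 5
n = 46, Σfx = 171, mean = 3.7174
Σfx² = 727
Σf(x − x̄)² = Σfx² − (Σfx)²/n = 727 − 171²/46 = 91.3261
Population variance = 91.3261 / 46 = 1.9853

1.99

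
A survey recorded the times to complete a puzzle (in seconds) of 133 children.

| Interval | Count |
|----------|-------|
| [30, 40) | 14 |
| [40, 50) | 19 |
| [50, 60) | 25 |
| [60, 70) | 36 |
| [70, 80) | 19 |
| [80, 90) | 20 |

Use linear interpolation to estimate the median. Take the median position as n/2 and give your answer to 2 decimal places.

Cumulative frequencies: 14, 33, 58, 94, 113, 133
n = 133; position = n/2 = 66.5.
This falls in the class [60, 70): L = 60, F = 58, f = 36, h = 10.
Median ≈ 60 + ((66.5 − 58) / 36) × 10 = 62.3611

62.36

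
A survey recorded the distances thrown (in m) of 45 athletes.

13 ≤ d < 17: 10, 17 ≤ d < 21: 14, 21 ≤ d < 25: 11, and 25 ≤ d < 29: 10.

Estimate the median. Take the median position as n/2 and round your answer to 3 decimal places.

20.571

Cumulative frequencies: 10, 24, 35, 45
n = 45; position = n/2 = 22.5.
This falls in the class 17 ≤ d < 21: L = 17, F = 10, f = 14, h = 4.
Median ≈ 17 + ((22.5 − 10) / 14) × 4 = 20.5714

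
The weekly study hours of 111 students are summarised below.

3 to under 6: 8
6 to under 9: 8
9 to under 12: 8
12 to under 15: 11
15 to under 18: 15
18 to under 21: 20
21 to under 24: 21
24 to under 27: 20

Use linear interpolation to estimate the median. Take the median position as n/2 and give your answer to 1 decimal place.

Cumulative frequencies: 8, 16, 24, 35, 50, 70, 91, 111
n = 111; position = n/2 = 55.5.
This falls in the class 18 to under 21: L = 18, F = 50, f = 20, h = 3.
Median ≈ 18 + ((55.5 − 50) / 20) × 3 = 18.8250

18.8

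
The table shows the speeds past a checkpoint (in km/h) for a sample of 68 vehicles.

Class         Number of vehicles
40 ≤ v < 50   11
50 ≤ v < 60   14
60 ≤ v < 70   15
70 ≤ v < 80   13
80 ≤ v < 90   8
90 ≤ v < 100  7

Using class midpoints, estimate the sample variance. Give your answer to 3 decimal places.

243.459

Midpoints: 45, 55, 65, 75, 85, 95
n = 68, Σfm = 4560, mean = 67.0588
Σfm² = 322100
Σf(m − x̄)² = Σfm² − (Σfm)²/n = 322100 − 4560²/68 = 16311.7647
Sample variance = 16311.7647 / 67 = 243.4592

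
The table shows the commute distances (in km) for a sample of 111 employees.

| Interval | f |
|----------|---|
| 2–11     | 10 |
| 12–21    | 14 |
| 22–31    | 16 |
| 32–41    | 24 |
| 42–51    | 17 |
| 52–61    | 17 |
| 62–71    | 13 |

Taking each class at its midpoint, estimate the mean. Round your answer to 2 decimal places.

Midpoints: 6.5, 16.5, 26.5, 36.5, 46.5, 56.5, 66.5
Σfm = 10×6.5 + 14×16.5 + 16×26.5 + 24×36.5 + 17×46.5 + 17×56.5 + 13×66.5 = 4211.5
n = Σf = 111
Mean = 4211.5 / 111 = 37.9414

37.94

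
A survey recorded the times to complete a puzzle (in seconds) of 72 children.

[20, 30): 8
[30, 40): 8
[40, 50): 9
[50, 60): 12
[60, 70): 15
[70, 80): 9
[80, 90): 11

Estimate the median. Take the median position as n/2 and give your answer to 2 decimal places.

Cumulative frequencies: 8, 16, 25, 37, 52, 61, 72
n = 72; position = n/2 = 36.
This falls in the class [50, 60): L = 50, F = 25, f = 12, h = 10.
Median ≈ 50 + ((36 − 25) / 12) × 10 = 59.1667

59.17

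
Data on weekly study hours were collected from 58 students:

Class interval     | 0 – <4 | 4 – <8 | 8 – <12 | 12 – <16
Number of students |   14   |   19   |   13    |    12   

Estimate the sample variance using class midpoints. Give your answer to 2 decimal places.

18.49

Midpoints: 2, 6, 10, 14
n = 58, Σfm = 440, mean = 7.5862
Σfm² = 4392
Σf(m − x̄)² = Σfm² − (Σfm)²/n = 4392 − 440²/58 = 1054.0690
Sample variance = 1054.0690 / 57 = 18.4924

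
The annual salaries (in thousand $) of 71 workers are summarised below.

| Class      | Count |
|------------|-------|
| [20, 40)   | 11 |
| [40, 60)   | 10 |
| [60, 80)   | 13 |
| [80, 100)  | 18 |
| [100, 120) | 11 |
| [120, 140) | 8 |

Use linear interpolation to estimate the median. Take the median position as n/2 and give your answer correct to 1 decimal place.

81.7

Cumulative frequencies: 11, 21, 34, 52, 63, 71
n = 71; position = n/2 = 35.5.
This falls in the class [80, 100): L = 80, F = 34, f = 18, h = 20.
Median ≈ 80 + ((35.5 − 34) / 18) × 20 = 81.6667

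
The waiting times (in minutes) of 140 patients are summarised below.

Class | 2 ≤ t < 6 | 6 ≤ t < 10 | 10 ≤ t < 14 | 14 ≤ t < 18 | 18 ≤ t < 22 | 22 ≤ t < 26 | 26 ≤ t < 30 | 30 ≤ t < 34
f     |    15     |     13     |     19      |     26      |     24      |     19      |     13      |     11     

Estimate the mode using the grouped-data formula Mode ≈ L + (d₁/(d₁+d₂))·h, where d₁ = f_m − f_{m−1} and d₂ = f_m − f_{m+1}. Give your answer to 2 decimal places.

17.11

Modal class: 14 ≤ t < 18 (highest frequency 26).
d₁ = 26 − 19 = 7, d₂ = 26 − 24 = 2
Mode ≈ 14 + (7/(7+2)) × 4 = 14 + 3.1111 = 17.1111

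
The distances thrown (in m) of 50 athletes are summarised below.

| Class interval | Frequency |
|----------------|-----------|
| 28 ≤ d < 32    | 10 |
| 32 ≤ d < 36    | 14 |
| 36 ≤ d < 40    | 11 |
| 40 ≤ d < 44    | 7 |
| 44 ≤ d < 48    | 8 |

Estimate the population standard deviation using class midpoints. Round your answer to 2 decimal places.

5.38

Midpoints: 30, 34, 38, 42, 46
n = 50, Σfm = 1856, mean = 37.1200
Σfm² = 70344
Σf(m − x̄)² = Σfm² − (Σfm)²/n = 70344 − 1856²/50 = 1449.2800
Population variance = 1449.2800 / 50 = 28.9856
Standard deviation = √28.9856 = 5.3838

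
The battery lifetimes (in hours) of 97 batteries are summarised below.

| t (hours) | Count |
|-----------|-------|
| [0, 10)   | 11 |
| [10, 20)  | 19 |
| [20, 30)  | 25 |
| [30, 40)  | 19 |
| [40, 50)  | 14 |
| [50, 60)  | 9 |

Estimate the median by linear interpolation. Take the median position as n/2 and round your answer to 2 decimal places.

Cumulative frequencies: 11, 30, 55, 74, 88, 97
n = 97; position = n/2 = 48.5.
This falls in the class [20, 30): L = 20, F = 30, f = 25, h = 10.
Median ≈ 20 + ((48.5 − 30) / 25) × 10 = 27.4000

27.40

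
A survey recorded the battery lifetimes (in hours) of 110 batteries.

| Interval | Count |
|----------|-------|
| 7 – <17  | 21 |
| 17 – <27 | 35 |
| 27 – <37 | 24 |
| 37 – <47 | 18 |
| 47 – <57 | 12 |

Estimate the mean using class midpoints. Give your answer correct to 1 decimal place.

Midpoints: 12, 22, 32, 42, 52
Σfm = 21×12 + 35×22 + 24×32 + 18×42 + 12×52 = 3170
n = Σf = 110
Mean = 3170 / 110 = 28.8182

28.8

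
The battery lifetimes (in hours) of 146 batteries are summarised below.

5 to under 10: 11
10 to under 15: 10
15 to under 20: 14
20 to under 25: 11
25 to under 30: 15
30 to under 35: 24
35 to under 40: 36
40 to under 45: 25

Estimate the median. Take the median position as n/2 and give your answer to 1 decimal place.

32.5

Cumulative frequencies: 11, 21, 35, 46, 61, 85, 121, 146
n = 146; position = n/2 = 73.
This falls in the class 30 to under 35: L = 30, F = 61, f = 24, h = 5.
Median ≈ 30 + ((73 − 61) / 24) × 5 = 32.5000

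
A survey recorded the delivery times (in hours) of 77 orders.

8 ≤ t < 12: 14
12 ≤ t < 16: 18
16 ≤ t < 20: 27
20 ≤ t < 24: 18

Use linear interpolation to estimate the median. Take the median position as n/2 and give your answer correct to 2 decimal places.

Cumulative frequencies: 14, 32, 59, 77
n = 77; position = n/2 = 38.5.
This falls in the class 16 ≤ t < 20: L = 16, F = 32, f = 27, h = 4.
Median ≈ 16 + ((38.5 − 32) / 27) × 4 = 16.9630

16.96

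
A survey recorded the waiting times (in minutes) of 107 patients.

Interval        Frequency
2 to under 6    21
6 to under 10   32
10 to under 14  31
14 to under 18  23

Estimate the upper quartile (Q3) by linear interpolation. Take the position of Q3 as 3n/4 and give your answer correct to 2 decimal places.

13.52

Cumulative frequencies: 21, 53, 84, 107
n = 107; position = 3n/4 = 80.25.
This falls in the class 10 to under 14: L = 10, F = 53, f = 31, h = 4.
Upper quartile ≈ 10 + ((80.25 − 53) / 31) × 4 = 13.5161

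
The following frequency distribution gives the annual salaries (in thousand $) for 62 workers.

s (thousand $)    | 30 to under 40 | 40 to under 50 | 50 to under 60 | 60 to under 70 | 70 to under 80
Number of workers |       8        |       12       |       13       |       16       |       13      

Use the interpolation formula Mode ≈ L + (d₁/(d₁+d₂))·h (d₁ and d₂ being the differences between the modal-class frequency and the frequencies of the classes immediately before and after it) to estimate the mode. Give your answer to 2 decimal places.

65.00

Modal class: 60 to under 70 (highest frequency 16).
d₁ = 16 − 13 = 3, d₂ = 16 − 13 = 3
Mode ≈ 60 + (3/(3+3)) × 10 = 60 + 5.0000 = 65.0000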